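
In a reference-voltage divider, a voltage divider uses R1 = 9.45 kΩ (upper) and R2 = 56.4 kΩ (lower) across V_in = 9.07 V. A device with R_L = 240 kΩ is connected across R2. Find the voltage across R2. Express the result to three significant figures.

V_out ≈ 7.51 V

The load sits in parallel with R2, giving an effective lower resistance R2' = R2·R_L/(R2+R_L) = 45.67 kΩ.
Then V_out = V_in · R2'/(R1 + R2') = 9.07 × 45.67/55.12 = 7.515 V.
(Unloaded it would be 7.77 V; the load pulls it down.)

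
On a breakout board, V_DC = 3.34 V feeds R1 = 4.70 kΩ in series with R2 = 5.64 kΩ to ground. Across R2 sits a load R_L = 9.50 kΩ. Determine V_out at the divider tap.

First combine the lower leg with the load: R2 ‖ R_L = 3.539 kΩ.
Voltage divider with the loaded lower leg: V_out = 3.34 × 3.539/(4.70 + 3.539) = 3.34 × 0.4295 = 1.435 V.

V_out ≈ 1.43 V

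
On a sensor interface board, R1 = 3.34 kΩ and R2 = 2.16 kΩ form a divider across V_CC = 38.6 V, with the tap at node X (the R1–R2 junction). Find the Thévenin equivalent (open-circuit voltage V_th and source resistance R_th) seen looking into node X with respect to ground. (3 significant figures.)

V_th ≈ 15.2 V, R_th ≈ 1.31 kΩ

With X open, the divider is unloaded: V_th = 38.6 × 2.16/5.500 = 15.16 V.
Looking into X with the source shorted: R_th = R1·R2/(R1+R2) = 3.340 × 2.16/5.500 = 1.312 kΩ.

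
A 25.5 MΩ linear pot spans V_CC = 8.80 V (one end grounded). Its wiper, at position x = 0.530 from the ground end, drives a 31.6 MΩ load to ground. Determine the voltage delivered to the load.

The pot divides into 11.98 MΩ above the wiper and 13.52 MΩ below.
(x·R_p) ‖ R_L = 9.466 MΩ.
Loaded-divider output: V_out = 8.80 × 0.4413 = 3.883 V.

V_out ≈ 3.88 V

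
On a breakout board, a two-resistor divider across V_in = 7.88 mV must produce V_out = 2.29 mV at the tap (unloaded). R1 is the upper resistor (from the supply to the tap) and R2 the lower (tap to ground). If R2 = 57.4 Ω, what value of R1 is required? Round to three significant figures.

R1 ≈ 140 Ω

Required fraction k = V_out/V_in = 0.2906.
So R1 = R2 · (V_in/V_out − 1) = 57.4 × (7.88/2.29 − 1) = 57.4 × 2.441 = 140.1 Ω.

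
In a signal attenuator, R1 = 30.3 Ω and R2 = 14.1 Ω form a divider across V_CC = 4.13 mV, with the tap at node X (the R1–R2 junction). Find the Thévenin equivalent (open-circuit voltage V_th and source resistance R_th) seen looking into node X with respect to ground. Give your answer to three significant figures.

V_th is the unloaded tap voltage: V_CC · R2/(R1+R2) = 4.13 × 0.3176 = 1.312 mV.
Looking into X with the source shorted: R_th = R1·R2/(R1+R2) = 30.30 × 14.1/44.40 = 9.622 Ω.

V_th ≈ 1.31 mV, R_th ≈ 9.62 Ω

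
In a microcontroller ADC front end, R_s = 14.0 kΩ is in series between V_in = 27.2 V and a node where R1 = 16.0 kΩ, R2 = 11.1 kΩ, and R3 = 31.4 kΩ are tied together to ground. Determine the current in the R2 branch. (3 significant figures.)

Combine the parallel branches: R_p = (1/16.0 + 1/11.1 + 1/31.4)⁻¹ = 5.422 kΩ.
V_A by voltage divider: V_A = 27.2 × 5.422/(14.0 + 5.422) = 7.593 V.
Branch current I = V_A/R2 = 7.593/11.1 = 0.6841 mA.

I ≈ 0.684 mA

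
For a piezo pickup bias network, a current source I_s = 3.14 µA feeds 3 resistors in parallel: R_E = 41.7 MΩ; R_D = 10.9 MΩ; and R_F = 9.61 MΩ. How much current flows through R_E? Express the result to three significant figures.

ΣG = 1/41.7 + 1/10.9 + 1/9.61 = 0.2198.
Current divider: I(R_E) = I_s · G_k/ΣG = 3.14 × (0.02398/0.2198) = 3.14 × 0.1091 = 0.3426 µA.

I ≈ 0.343 µA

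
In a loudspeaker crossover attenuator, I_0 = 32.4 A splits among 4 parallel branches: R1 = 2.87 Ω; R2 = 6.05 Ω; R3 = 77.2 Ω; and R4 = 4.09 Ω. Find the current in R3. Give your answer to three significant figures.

I ≈ 0.544 A

ΣG = 1/2.87 + 1/6.05 + 1/77.2 + 1/4.09 = 0.7712.
By the current-divider rule, I = I_0 · G_k/ΣG = 32.4 × 0.01680 = 0.5442 A.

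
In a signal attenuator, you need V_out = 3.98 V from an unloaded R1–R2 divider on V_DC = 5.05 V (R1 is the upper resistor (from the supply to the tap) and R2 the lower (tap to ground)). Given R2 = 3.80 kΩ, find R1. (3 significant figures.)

R1 ≈ 1.02 kΩ

V_out/V_DC = R2/(R1+R2) = 0.7881.
R1 = R2·(1/k − 1) = 3.80 × 0.2688 = 1.022 kΩ.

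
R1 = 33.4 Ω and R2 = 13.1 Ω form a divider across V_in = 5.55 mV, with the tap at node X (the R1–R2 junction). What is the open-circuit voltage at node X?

V_th is the unloaded tap voltage: V_in · R2/(R1+R2) = 5.55 × 0.2817 = 1.564 mV.

V_th ≈ 1.56 mV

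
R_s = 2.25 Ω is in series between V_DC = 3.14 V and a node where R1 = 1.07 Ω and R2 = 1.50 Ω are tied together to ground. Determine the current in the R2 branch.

I ≈ 0.455 A

Equivalent of the parallel group: R_p = 0.6245 Ω.
V_A = 3.14 × 0.6245/2.875 = 0.6822 V.
I(R2) = V_A / R2 = 0.6822/1.50 = 0.4548 A.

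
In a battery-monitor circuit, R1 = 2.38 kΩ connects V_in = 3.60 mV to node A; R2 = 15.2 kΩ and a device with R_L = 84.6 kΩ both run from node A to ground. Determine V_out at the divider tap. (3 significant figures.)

R2 ‖ R_L = (15.2 × 84.6)/(15.2 + 84.6) = 12.88 kΩ.
Then V_out = V_in · R2'/(R1 + R2') = 3.60 × 12.88/15.26 = 3.039 mV.

V_out ≈ 3.04 mV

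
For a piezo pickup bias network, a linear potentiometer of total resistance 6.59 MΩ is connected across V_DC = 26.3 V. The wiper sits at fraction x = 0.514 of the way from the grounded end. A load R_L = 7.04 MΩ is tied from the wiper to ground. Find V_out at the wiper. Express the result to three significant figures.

V_out ≈ 11.0 V

Split the track: R_lower = x·R_p = 3.387 MΩ, R_upper = (1−x)·R_p = 3.203 MΩ.
Lower segment in parallel with the load: 3.387 ‖ 7.04 = 2.287 MΩ.
V_out = 26.3 × 2.287/(3.203 + 2.287) = 10.96 V.
(Unloaded: V_out = x·V_DC = 13.5 V.)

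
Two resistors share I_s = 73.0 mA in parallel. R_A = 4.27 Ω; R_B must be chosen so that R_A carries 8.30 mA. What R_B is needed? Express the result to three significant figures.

Two-branch current divider: I_A = I_s · R_B/(R_A + R_B).
8.30/73.0 = R_B/(R_A + R_B) → R_B = R_A · (0.1137)/(1 − 0.1137) = 4.27 × 0.1283 = 0.5478 Ω.

R_B ≈ 0.548 Ω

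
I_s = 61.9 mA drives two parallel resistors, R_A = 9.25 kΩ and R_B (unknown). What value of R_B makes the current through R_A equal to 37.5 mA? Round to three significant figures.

R_B ≈ 14.2 kΩ

In a two-way split, I_A/I_s = R_B/(R_A + R_B).
With f = 0.6058, R_B = R_A · f/(1−f) = 9.25 × 1.537 = 14.22 kΩ.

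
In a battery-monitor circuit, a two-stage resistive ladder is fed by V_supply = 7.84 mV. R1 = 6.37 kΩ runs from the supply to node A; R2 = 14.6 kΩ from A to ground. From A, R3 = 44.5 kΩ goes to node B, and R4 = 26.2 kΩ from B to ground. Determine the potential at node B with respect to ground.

Looking into the second stage from A: R3 + R4 = 70.70 kΩ appears in parallel with R2.
Effective lower resistance at A: R2 ‖ 70.70 = 12.10 kΩ.
V_A = 7.84 × 12.10/(6.37 + 12.10) = 5.136 mV.
Stage 2 is unloaded, so V_B = V_A · R4/(R3+R4) = 5.136 × 26.2/70.70 = 1.903 mV.

V_B ≈ 1.90 mV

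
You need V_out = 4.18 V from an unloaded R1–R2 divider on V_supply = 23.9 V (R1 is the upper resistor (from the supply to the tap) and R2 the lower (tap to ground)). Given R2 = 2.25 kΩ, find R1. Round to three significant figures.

R1 ≈ 10.6 kΩ

The divider ratio is R2/(R1+R2) = 4.18/23.9 = 0.1749.
Rearranging, R1 = R2·(1−k)/k = 2.25 × 4.718 = 10.61 kΩ.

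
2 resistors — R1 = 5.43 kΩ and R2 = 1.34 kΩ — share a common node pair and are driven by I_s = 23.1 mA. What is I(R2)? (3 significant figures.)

I ≈ 18.5 mA

Two-branch current divider: I_k = I_s · R_other/(R_1 + R_2).
I(R2) = 23.1 × 5.43/(5.43 + 1.34) = 23.1 × 0.8021 = 18.53 mA.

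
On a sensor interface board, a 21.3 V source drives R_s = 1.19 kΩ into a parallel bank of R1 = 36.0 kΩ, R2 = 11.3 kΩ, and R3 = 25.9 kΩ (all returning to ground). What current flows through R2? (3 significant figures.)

Equivalent of the parallel group: R_p = 6.456 kΩ.
Node voltage V_A = V_CC · R_p/(R_s + R_p) = 21.3 × 0.8444 = 17.99 V.
Branch current I = V_A/R2 = 17.99/11.3 = 1.592 mA.
(Equivalently: I_total = 2.786 mA, then current-divider fraction G_k/ΣG = 0.5714.)

I ≈ 1.59 mA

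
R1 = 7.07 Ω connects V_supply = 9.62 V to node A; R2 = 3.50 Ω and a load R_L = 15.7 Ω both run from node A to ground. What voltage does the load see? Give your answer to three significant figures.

R2 ‖ R_L = (3.50 × 15.7)/(3.50 + 15.7) = 2.862 Ω.
Voltage divider with the loaded lower leg: V_out = 9.62 × 2.862/(7.07 + 2.862) = 9.62 × 0.2882 = 2.772 V.

V_out ≈ 2.77 V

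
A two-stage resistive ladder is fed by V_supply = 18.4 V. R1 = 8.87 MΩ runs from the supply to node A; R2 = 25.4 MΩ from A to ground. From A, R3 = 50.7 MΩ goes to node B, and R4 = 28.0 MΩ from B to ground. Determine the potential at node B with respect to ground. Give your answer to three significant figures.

V_B ≈ 4.48 V

Node A sees R2 in parallel with the series input of stage 2, R3 + R4 = 78.70 MΩ.
R2 ‖ (R3+R4) = 19.20 MΩ.
First divider: V_A = V_supply · 19.20/(8.87 + 19.20) = 12.59 V.
Stage 2 is unloaded, so V_B = V_A · R4/(R3+R4) = 12.59 × 28.0/78.70 = 4.478 V.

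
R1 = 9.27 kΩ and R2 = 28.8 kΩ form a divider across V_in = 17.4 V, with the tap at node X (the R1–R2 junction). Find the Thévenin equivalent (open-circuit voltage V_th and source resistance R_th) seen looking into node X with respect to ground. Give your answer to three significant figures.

V_th ≈ 13.2 V, R_th ≈ 7.01 kΩ

With X open, the divider is unloaded: V_th = 17.4 × 28.8/38.07 = 13.16 V.
Looking into X with the source shorted: R_th = R1·R2/(R1+R2) = 9.270 × 28.8/38.07 = 7.013 kΩ.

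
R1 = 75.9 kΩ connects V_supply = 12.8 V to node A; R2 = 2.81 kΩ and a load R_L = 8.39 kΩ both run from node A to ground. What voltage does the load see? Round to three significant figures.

R2 ‖ R_L = (2.81 × 8.39)/(2.81 + 8.39) = 2.105 kΩ.
Now apply the divider: V_out = 12.8 × 0.02699 = 0.3454 V.
(Unloaded it would be 0.457 V; the load pulls it down.)

V_out ≈ 0.345 V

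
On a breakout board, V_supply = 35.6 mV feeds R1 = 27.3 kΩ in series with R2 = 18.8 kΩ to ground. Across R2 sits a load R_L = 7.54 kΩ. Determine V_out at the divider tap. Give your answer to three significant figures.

V_out ≈ 5.86 mV

First combine the lower leg with the load: R2 ‖ R_L = 5.382 kΩ.
Voltage divider with the loaded lower leg: V_out = 35.6 × 5.382/(27.3 + 5.382) = 35.6 × 0.1647 = 5.862 mV.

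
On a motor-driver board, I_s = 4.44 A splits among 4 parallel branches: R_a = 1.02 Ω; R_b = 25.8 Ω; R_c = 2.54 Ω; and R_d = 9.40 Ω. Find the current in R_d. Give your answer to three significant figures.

ΣG = 1/1.02 + 1/25.8 + 1/2.54 + 1/9.40 = 1.519.
R_d takes the fraction G_k/ΣG = 0.1064/1.519 = 0.07002, so I = 4.44 × 0.07002 = 0.3109 A.

I ≈ 0.311 A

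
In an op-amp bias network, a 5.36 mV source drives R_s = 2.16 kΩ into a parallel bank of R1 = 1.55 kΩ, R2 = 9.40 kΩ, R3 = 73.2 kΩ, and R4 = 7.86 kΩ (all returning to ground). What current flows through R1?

I ≈ 1.18 µA

Equivalent of the parallel group: R_p = 1.121 kΩ.
Node voltage V_A = V_DC · R_p/(R_s + R_p) = 5.36 × 0.3416 = 1.831 mV.
I(R1) = V_A / R1 = 1.831/1.55 = 1.181 µA.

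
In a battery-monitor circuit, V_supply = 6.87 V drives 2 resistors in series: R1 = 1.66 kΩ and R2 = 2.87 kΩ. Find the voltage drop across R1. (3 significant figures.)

V ≈ 2.52 V

Total series resistance ΣR = 1.66 + 2.87 = 4.530 kΩ.
V = V_supply · R/ΣR = 6.87 × 0.3664 = 2.517 V.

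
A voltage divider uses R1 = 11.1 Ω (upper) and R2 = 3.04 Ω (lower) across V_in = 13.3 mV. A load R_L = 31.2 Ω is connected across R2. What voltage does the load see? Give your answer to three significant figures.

R2 ‖ R_L = (3.04 × 31.2)/(3.04 + 31.2) = 2.770 Ω.
Voltage divider with the loaded lower leg: V_out = 13.3 × 2.770/(11.1 + 2.770) = 13.3 × 0.1997 = 2.656 mV.

V_out ≈ 2.66 mV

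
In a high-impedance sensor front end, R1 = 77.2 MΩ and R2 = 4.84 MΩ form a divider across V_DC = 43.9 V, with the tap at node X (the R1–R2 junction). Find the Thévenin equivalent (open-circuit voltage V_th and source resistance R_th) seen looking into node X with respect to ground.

V_th ≈ 2.59 V, R_th ≈ 4.55 MΩ

V_th is the unloaded tap voltage: V_DC · R2/(R1+R2) = 43.9 × 0.05900 = 2.590 V.
With V_DC suppressed (replaced by a short), R_th = R1 ‖ R2 = (77.20 × 4.84)/(77.20 + 4.84) = 4.554 MΩ.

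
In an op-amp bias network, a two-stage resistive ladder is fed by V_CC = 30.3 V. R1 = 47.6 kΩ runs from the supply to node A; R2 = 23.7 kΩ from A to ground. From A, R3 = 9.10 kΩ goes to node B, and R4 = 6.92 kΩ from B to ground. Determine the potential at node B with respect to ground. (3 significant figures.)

Looking into the second stage from A: R3 + R4 = 16.02 kΩ appears in parallel with R2.
R2 ‖ (R3+R4) = 9.559 kΩ.
First divider: V_A = V_CC · 9.559/(47.6 + 9.559) = 5.067 V.
V_B = V_A × 0.4320 = 2.189 V.

V_B ≈ 2.19 V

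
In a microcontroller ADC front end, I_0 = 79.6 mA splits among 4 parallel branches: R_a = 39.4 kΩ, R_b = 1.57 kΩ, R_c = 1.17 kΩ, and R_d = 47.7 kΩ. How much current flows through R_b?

I ≈ 33.0 mA

ΣG = 1/39.4 + 1/1.57 + 1/1.17 + 1/47.7 = 1.538.
R_b takes the fraction G_k/ΣG = 0.6369/1.538 = 0.4141, so I = 79.6 × 0.4141 = 32.97 mA.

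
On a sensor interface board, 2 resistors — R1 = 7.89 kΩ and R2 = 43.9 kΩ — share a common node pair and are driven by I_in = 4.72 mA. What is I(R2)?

Two-branch current divider: I_k = I_in · R_other/(R_1 + R_2).
I(R2) = 4.72 × 7.89/(7.89 + 43.9) = 4.72 × 0.1523 = 0.7191 mA.

I ≈ 0.719 mA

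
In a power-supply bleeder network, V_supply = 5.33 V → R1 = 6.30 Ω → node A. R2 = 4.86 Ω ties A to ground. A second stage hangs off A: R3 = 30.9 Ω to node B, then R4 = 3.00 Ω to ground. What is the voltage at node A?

V_A ≈ 2.15 V

The second stage (R3 + R4 = 33.90 Ω) loads node A in parallel with R2.
R2 ‖ (R3+R4) = 4.251 Ω.
So V_A = 5.33 × 0.4029 = 2.147 V.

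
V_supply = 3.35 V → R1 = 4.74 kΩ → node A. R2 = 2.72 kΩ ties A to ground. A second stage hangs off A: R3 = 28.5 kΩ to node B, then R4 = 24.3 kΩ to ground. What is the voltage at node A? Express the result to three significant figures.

Node A sees R2 in parallel with the series input of stage 2, R3 + R4 = 52.80 kΩ.
Effective lower resistance at A: R2 ‖ 52.80 = 2.587 kΩ.
First divider: V_A = V_supply · 2.587/(4.74 + 2.587) = 1.183 V.

V_A ≈ 1.18 V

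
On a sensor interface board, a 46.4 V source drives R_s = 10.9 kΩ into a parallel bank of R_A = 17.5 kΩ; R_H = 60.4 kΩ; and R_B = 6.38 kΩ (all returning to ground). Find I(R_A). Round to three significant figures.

I ≈ 0.755 mA

Combine the parallel branches: R_p = (1/17.5 + 1/60.4 + 1/6.38)⁻¹ = 4.340 kΩ.
Node voltage V_A = V_DC · R_p/(R_s + R_p) = 46.4 × 0.2848 = 13.21 V.
Branch current I = V_A/R_A = 13.21/17.5 = 0.7550 mA.
(Check via current divider: I_total = 3.045 mA; share G_k/ΣG = 0.2480 → same result.)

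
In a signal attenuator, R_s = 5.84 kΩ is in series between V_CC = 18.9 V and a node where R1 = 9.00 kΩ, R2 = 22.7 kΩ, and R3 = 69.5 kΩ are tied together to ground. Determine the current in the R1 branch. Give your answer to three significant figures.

I ≈ 1.06 mA

Equivalent of the parallel group: R_p = 5.898 kΩ.
V_A by voltage divider: V_A = 18.9 × 5.898/(5.84 + 5.898) = 9.497 V.
I(R1) = V_A / R1 = 9.497/9.00 = 1.055 mA.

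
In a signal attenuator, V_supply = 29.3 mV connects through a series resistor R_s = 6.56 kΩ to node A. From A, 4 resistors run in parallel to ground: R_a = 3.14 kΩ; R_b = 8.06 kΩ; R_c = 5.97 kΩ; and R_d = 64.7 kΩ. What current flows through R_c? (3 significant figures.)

I ≈ 0.962 µA

Combine the parallel branches: R_p = (1/3.14 + 1/8.06 + 1/5.97 + 1/64.7)⁻¹ = 1.599 kΩ.
V_A by voltage divider: V_A = 29.3 × 1.599/(6.56 + 1.599) = 5.741 mV.
Branch current I = V_A/R_c = 5.741/5.97 = 0.9617 µA.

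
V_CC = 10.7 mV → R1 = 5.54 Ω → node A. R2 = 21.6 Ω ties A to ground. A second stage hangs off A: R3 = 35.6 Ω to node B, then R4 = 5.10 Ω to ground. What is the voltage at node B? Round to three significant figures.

Looking into the second stage from A: R3 + R4 = 40.70 Ω appears in parallel with R2.
Effective lower resistance at A: R2 ‖ 40.70 = 14.11 Ω.
First divider: V_A = V_CC · 14.11/(5.54 + 14.11) = 7.683 mV.
V_B = V_A × 0.1253 = 0.9628 mV.

V_B ≈ 0.963 mV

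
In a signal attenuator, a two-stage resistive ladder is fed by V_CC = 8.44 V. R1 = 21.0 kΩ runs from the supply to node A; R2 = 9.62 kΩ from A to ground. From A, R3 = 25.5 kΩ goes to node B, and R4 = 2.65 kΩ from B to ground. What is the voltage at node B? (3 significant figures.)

Looking into the second stage from A: R3 + R4 = 28.15 kΩ appears in parallel with R2.
R2 ‖ (R3+R4) = 7.170 kΩ.
So V_A = 8.44 × 0.2545 = 2.148 V.
Then the unloaded second divider: V_B = V_A × R4/(R3+R4) = 2.148 × 0.09414 = 0.2022 V.

V_B ≈ 0.202 V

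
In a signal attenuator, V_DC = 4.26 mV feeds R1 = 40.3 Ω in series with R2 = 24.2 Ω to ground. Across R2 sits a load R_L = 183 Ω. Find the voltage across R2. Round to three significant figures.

V_out ≈ 1.48 mV

R2 ‖ R_L = (24.2 × 183)/(24.2 + 183) = 21.37 Ω.
Voltage divider with the loaded lower leg: V_out = 4.26 × 21.37/(40.3 + 21.37) = 4.26 × 0.3466 = 1.476 mV.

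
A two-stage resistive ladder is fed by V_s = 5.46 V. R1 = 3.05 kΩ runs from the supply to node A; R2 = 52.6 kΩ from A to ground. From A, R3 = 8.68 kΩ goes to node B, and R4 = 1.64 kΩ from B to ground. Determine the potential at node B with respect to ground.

V_B ≈ 0.641 V

Looking into the second stage from A: R3 + R4 = 10.32 kΩ appears in parallel with R2.
Effective lower resistance at A: R2 ‖ 10.32 = 8.627 kΩ.
First divider: V_A = V_s · 8.627/(3.05 + 8.627) = 4.034 V.
Then the unloaded second divider: V_B = V_A × R4/(R3+R4) = 4.034 × 0.1589 = 0.6410 V.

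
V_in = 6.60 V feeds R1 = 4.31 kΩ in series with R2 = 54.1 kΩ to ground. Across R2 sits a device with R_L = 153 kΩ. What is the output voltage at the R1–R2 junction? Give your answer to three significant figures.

V_out ≈ 5.96 V

R2 ‖ R_L = (54.1 × 153)/(54.1 + 153) = 39.97 kΩ.
Voltage divider with the loaded lower leg: V_out = 6.60 × 39.97/(4.31 + 39.97) = 6.60 × 0.9027 = 5.958 V.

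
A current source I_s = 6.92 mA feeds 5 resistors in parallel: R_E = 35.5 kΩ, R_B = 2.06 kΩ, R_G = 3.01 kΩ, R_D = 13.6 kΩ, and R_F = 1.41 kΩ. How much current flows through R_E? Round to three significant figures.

I ≈ 0.120 mA

ΣG = 1/35.5 + 1/2.06 + 1/3.01 + 1/13.6 + 1/1.41 = 1.629.
Current divider: I(R_E) = I_s · G_k/ΣG = 6.92 × (0.02817/1.629) = 6.92 × 0.01730 = 0.1197 mA.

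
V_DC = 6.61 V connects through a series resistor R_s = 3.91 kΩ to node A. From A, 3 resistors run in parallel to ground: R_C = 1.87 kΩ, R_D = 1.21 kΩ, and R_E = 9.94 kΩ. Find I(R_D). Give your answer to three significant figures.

Combine the parallel branches: R_p = (1/1.87 + 1/1.21 + 1/9.94)⁻¹ = 0.6841 kΩ.
Node voltage V_A = V_DC · R_p/(R_s + R_p) = 6.61 × 0.1489 = 0.9843 V.
Branch current I = V_A/R_D = 0.9843/1.21 = 0.8134 mA.
(Equivalently: I_total = 1.439 mA, then current-divider fraction G_k/ΣG = 0.5654.)

I ≈ 0.813 mA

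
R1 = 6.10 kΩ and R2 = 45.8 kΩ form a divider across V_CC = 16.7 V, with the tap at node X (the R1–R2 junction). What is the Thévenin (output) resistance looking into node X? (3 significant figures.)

R_th ≈ 5.38 kΩ

Looking into X with the source shorted: R_th = R1·R2/(R1+R2) = 6.100 × 45.8/51.90 = 5.383 kΩ.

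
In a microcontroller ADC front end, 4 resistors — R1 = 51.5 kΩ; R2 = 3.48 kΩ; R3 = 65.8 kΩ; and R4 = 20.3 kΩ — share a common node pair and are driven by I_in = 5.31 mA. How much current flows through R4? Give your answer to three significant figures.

Conductances: ΣG = 1/51.5 + 1/3.48 + 1/65.8 + 1/20.3 = 0.3712 (1/kΩ).
R4 takes the fraction G_k/ΣG = 0.04926/0.3712 = 0.1327, so I = 5.31 × 0.1327 = 0.7046 mA.

I ≈ 0.705 mA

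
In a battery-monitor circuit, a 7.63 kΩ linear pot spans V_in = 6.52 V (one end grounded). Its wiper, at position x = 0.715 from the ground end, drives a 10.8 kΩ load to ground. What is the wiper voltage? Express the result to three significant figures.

Lower segment x·R_p = 5.455 kΩ; upper segment (1−x)·R_p = 2.175 kΩ.
R_L loads the lower segment: effective lower R = 3.625 kΩ.
Loaded-divider output: V_out = 6.52 × 0.6250 = 4.075 V.

V_out ≈ 4.08 V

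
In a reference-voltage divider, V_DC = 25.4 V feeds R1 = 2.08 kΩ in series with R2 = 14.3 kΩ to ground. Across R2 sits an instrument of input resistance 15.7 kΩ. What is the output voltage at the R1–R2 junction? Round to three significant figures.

First combine the lower leg with the load: R2 ‖ R_L = 7.484 kΩ.
Then V_out = V_DC · R2'/(R1 + R2') = 25.4 × 7.484/9.564 = 19.88 V.

V_out ≈ 19.9 V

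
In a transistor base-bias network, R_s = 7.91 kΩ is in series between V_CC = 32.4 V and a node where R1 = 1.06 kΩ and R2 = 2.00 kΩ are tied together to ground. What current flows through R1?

Combine the parallel branches: R_p = (1/1.06 + 1/2.00)⁻¹ = 0.6928 kΩ.
V_A = 32.4 × 0.6928/8.603 = 2.609 V.
I(R1) = V_A / R1 = 2.609/1.06 = 2.462 mA.
(Equivalently: I_total = 3.766 mA, then current-divider fraction G_k/ΣG = 0.6536.)

I ≈ 2.46 mA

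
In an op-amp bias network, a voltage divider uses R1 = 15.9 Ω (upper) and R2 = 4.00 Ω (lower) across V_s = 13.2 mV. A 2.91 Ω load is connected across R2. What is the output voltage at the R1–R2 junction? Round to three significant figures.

V_out ≈ 1.26 mV

First combine the lower leg with the load: R2 ‖ R_L = 1.685 Ω.
Voltage divider with the loaded lower leg: V_out = 13.2 × 1.685/(15.9 + 1.685) = 13.2 × 0.09580 = 1.264 mV.
(Unloaded it would be 2.65 mV; the load pulls it down.)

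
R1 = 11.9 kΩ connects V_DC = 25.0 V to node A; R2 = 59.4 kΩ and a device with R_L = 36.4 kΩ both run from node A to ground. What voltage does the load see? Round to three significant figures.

First combine the lower leg with the load: R2 ‖ R_L = 22.57 kΩ.
Then V_out = V_DC · R2'/(R1 + R2') = 25.0 × 22.57/34.47 = 16.37 V.

V_out ≈ 16.4 V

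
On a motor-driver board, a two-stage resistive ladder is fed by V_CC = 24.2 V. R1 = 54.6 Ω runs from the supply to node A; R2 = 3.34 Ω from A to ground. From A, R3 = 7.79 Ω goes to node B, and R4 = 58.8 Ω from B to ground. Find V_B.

V_B ≈ 1.18 V

Looking into the second stage from A: R3 + R4 = 66.59 Ω appears in parallel with R2.
Effective lower resistance at A: R2 ‖ 66.59 = 3.180 Ω.
V_A = 24.2 × 3.180/(54.6 + 3.180) = 1.332 V.
Then the unloaded second divider: V_B = V_A × R4/(R3+R4) = 1.332 × 0.8830 = 1.176 V.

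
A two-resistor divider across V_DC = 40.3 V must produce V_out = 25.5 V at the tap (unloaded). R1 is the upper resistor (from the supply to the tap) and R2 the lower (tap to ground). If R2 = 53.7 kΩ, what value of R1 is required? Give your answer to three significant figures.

R1 ≈ 31.2 kΩ

V_out/V_DC = R2/(R1+R2) = 0.6328.
R1 = R2·(1/k − 1) = 53.7 × 0.5804 = 31.17 kΩ.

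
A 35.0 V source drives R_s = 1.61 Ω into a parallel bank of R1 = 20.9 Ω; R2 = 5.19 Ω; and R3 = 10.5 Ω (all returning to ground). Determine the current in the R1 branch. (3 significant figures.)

Equivalent of the parallel group: R_p = 2.978 Ω.
Node voltage V_A = V_CC · R_p/(R_s + R_p) = 35.0 × 0.6491 = 22.72 V.
I(R1) = V_A / R1 = 22.72/20.9 = 1.087 A.
(Check via current divider: I_total = 7.628 A; share G_k/ΣG = 0.1425 → same result.)

I ≈ 1.09 A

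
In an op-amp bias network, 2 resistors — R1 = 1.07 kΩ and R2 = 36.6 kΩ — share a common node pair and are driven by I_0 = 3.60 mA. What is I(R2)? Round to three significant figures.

I ≈ 0.102 mA

With just two branches, the current splits inversely with resistance.
I(R2) = 3.60 × 1.07/(1.07 + 36.6) = 3.60 × 0.02840 = 0.1023 mA.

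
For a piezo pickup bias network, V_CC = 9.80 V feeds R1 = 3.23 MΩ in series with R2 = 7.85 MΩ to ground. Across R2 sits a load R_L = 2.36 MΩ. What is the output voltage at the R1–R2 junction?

The load sits in parallel with R2, giving an effective lower resistance R2' = R2·R_L/(R2+R_L) = 1.814 MΩ.
Voltage divider with the loaded lower leg: V_out = 9.80 × 1.814/(3.23 + 1.814) = 9.80 × 0.3597 = 3.525 V.

V_out ≈ 3.53 V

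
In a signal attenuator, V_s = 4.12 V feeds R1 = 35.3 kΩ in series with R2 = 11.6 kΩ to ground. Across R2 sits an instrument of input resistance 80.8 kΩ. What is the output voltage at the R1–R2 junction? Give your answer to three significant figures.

R2 ‖ R_L = (11.6 × 80.8)/(11.6 + 80.8) = 10.14 kΩ.
Voltage divider with the loaded lower leg: V_out = 4.12 × 10.14/(35.3 + 10.14) = 4.12 × 0.2232 = 0.9196 V.

V_out ≈ 0.920 V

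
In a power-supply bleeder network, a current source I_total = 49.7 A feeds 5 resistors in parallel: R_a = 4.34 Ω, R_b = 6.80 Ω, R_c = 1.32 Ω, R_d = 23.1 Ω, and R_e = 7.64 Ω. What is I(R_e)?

I ≈ 4.97 A

Conductances: ΣG = 1/4.34 + 1/6.80 + 1/1.32 + 1/23.1 + 1/7.64 = 1.309 (1/Ω).
By the current-divider rule, I = I_total · G_k/ΣG = 49.7 × 0.09997 = 4.969 A.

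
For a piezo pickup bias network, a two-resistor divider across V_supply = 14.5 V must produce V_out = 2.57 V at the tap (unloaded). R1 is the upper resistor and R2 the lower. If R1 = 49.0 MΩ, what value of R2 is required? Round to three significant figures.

R2 ≈ 10.6 MΩ

The divider ratio is R2/(R1+R2) = 2.57/14.5 = 0.1772.
Rearranging, R2 = R1·k/(1−k) = 49.0 × 0.2154 = 10.56 MΩ.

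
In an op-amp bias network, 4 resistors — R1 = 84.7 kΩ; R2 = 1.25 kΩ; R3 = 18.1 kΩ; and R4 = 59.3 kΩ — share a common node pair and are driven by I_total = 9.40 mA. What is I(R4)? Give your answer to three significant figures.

Total conductance ΣG = 1/84.7 + 1/1.25 + 1/18.1 + 1/59.3 = 0.8839 (units of 1/kΩ).
R4 takes the fraction G_k/ΣG = 0.01686/0.8839 = 0.01908, so I = 9.40 × 0.01908 = 0.1793 mA.

I ≈ 0.179 mA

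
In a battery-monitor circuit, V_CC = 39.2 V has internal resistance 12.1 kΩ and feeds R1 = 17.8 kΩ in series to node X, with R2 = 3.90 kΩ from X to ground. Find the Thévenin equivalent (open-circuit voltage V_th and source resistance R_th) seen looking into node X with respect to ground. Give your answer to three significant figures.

R1' = 12.1 + 17.8 = 29.90 kΩ (source resistance + R1).
Open-circuit (no load on X): V_th = V_CC · R2/(R1' + R2) = 39.2 × 3.90/(29.90 + 3.90) = 4.523 V.
With V_CC suppressed (replaced by a short), R_th = R1' ‖ R2 = (29.90 × 3.90)/(29.90 + 3.90) = 3.450 kΩ.

V_th ≈ 4.52 V, R_th ≈ 3.45 kΩ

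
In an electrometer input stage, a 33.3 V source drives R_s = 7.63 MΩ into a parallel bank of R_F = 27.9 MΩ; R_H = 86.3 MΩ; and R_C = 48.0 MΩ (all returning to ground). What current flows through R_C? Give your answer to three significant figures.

I ≈ 0.456 µA

Parallel bank: R_p = 1/(1/27.9 + 1/86.3 + 1/48.0) = 14.65 MΩ.
V_A by voltage divider: V_A = 33.3 × 14.65/(7.63 + 14.65) = 21.90 V.
I(R_C) = V_A / R_C = 21.90/48.0 = 0.4562 µA.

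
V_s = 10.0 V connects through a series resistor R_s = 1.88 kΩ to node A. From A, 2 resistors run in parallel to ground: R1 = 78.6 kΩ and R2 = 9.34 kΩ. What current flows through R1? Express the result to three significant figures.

Parallel bank: R_p = 1/(1/78.6 + 1/9.34) = 8.348 kΩ.
V_A by voltage divider: V_A = 10.0 × 8.348/(1.88 + 8.348) = 8.162 V.
I(R1) = V_A / R1 = 8.162/78.6 = 0.1038 mA.

I ≈ 0.104 mA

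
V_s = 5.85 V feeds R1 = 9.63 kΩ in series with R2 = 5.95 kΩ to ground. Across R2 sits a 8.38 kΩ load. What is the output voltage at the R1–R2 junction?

V_out ≈ 1.55 V

First combine the lower leg with the load: R2 ‖ R_L = 3.479 kΩ.
Then V_out = V_s · R2'/(R1 + R2') = 5.85 × 3.479/13.11 = 1.553 V.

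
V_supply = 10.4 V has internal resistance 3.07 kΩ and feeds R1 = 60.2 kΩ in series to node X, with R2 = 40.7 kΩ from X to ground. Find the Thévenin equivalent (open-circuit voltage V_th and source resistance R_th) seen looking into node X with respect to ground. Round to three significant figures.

V_th ≈ 4.07 V, R_th ≈ 24.8 kΩ

R1' = 3.07 + 60.2 = 63.27 kΩ (source resistance + R1).
With X open, the divider is unloaded: V_th = 10.4 × 40.7/104.0 = 4.071 V.
With V_supply suppressed (replaced by a short), R_th = R1' ‖ R2 = (63.27 × 40.7)/(63.27 + 40.7) = 24.77 kΩ.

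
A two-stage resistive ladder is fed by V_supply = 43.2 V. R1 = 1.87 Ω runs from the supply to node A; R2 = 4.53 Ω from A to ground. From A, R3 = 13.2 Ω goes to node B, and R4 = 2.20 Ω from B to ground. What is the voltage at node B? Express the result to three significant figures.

The second stage (R3 + R4 = 15.40 Ω) loads node A in parallel with R2.
R2 ‖ (R3+R4) = 3.500 Ω.
So V_A = 43.2 × 0.6518 = 28.16 V.
Then the unloaded second divider: V_B = V_A × R4/(R3+R4) = 28.16 × 0.1429 = 4.022 V.

V_B ≈ 4.02 V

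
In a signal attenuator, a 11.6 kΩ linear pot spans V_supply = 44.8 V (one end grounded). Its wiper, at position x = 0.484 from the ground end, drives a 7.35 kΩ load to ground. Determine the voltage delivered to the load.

The pot divides into 5.986 kΩ above the wiper and 5.614 kΩ below.
R_L loads the lower segment: effective lower R = 3.183 kΩ.
Loaded-divider output: V_out = 44.8 × 0.3472 = 15.55 V.

V_out ≈ 15.6 V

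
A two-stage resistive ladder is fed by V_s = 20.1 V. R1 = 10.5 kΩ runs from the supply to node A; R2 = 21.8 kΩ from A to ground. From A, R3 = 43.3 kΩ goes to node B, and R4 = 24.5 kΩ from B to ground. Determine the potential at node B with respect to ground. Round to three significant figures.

V_B ≈ 4.44 V

The second stage (R3 + R4 = 67.80 kΩ) loads node A in parallel with R2.
Effective lower resistance at A: R2 ‖ 67.80 = 16.50 kΩ.
First divider: V_A = V_s · 16.50/(10.5 + 16.50) = 12.28 V.
V_B = V_A × 0.3614 = 4.438 V.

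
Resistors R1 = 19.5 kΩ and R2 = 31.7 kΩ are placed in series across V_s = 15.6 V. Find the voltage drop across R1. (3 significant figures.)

ΣR = 19.5 + 31.7 = 51.20 kΩ.
By the voltage-divider rule, V = 15.6 × 19.50/51.20 = 5.941 V.

V ≈ 5.94 V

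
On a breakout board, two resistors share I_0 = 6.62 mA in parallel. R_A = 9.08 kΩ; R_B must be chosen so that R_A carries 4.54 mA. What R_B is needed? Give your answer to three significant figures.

Two-branch current divider: I_A = I_0 · R_B/(R_A + R_B).
4.54/6.62 = R_B/(R_A + R_B) → R_B = R_A · (0.6858)/(1 − 0.6858) = 9.08 × 2.183 = 19.82 kΩ.

R_B ≈ 19.8 kΩ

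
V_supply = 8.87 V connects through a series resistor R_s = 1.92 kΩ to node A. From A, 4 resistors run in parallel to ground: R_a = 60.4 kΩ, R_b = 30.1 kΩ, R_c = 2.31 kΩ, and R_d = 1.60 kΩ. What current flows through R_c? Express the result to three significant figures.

Parallel bank: R_p = 1/(1/60.4 + 1/30.1 + 1/2.31 + 1/1.60) = 0.9028 kΩ.
V_A = 8.87 × 0.9028/2.823 = 2.837 V.
I(R_c) = V_A / R_c = 2.837/2.31 = 1.228 mA.
(Check via current divider: I_total = 3.142 mA; share G_k/ΣG = 0.3908 → same result.)

I ≈ 1.23 mA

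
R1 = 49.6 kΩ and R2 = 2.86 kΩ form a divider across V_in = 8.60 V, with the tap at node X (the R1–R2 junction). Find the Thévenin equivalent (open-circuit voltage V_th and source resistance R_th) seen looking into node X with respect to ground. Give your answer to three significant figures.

Open-circuit (no load on X): V_th = V_in · R2/(R1 + R2) = 8.60 × 2.86/(49.60 + 2.86) = 0.4689 V.
Zeroing V_in shorts the top of R1 to ground, so R_th = R1 ‖ R2 = 2.704 kΩ.

V_th ≈ 0.469 V, R_th ≈ 2.70 kΩ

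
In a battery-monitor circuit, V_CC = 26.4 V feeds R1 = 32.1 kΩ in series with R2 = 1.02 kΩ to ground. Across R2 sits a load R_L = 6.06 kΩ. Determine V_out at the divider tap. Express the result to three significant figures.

First combine the lower leg with the load: R2 ‖ R_L = 0.8731 kΩ.
Then V_out = V_CC · R2'/(R1 + R2') = 26.4 × 0.8731/32.97 = 0.6990 V.

V_out ≈ 0.699 V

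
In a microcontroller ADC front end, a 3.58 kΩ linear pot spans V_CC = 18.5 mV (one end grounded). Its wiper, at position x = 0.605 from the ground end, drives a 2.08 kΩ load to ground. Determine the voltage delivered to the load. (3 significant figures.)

Split the track: R_lower = x·R_p = 2.166 kΩ, R_upper = (1−x)·R_p = 1.414 kΩ.
R_L loads the lower segment: effective lower R = 1.061 kΩ.
Then V_out = V_CC · 1.061/(1.414 + 1.061) = 7.931 mV.
(Unloaded: V_out = x·V_CC = 11.2 mV.)

V_out ≈ 7.93 mV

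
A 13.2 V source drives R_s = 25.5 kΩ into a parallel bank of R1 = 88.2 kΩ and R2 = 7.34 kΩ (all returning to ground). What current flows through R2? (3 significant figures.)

I ≈ 0.378 mA

Combine the parallel branches: R_p = (1/88.2 + 1/7.34)⁻¹ = 6.776 kΩ.
V_A by voltage divider: V_A = 13.2 × 6.776/(25.5 + 6.776) = 2.771 V.
Branch current I = V_A/R2 = 2.771/7.34 = 0.3776 mA.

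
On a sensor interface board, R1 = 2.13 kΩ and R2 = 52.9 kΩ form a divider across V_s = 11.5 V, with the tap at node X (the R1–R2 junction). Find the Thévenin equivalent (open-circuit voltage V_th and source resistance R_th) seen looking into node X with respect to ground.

Open-circuit (no load on X): V_th = V_s · R2/(R1 + R2) = 11.5 × 52.9/(2.130 + 52.9) = 11.05 V.
Zeroing V_s shorts the top of R1 to ground, so R_th = R1 ‖ R2 = 2.048 kΩ.

V_th ≈ 11.1 V, R_th ≈ 2.05 kΩ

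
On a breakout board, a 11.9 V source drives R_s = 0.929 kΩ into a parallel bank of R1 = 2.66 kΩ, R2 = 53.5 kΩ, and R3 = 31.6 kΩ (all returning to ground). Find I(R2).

I ≈ 0.159 mA

Equivalent of the parallel group: R_p = 2.346 kΩ.
V_A by voltage divider: V_A = 11.9 × 2.346/(0.929 + 2.346) = 8.524 V.
I(R2) = V_A / R2 = 8.524/53.5 = 0.1593 mA.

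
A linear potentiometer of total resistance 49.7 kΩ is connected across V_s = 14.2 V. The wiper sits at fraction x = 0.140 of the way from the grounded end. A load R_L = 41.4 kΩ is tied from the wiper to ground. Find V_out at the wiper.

V_out ≈ 1.74 V

The pot divides into 42.74 kΩ above the wiper and 6.958 kΩ below.
Lower segment in parallel with the load: 6.958 ‖ 41.4 = 5.957 kΩ.
Then V_out = V_s · 5.957/(42.74 + 5.957) = 1.737 V.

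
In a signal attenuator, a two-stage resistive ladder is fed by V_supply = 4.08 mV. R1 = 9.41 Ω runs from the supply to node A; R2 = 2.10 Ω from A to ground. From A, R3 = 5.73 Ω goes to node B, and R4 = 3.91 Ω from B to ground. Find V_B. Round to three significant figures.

The second stage (R3 + R4 = 9.640 Ω) loads node A in parallel with R2.
R2 ‖ (R3+R4) = 1.724 Ω.
So V_A = 4.08 × 0.1549 = 0.6319 mV.
V_B = V_A × 0.4056 = 0.2563 mV.

V_B ≈ 0.256 mV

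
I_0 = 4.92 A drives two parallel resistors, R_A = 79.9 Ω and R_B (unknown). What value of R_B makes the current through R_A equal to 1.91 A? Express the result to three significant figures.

R_B ≈ 50.7 Ω

Two-branch current divider: I_A = I_0 · R_B/(R_A + R_B).
With f = 0.3882, R_B = R_A · f/(1−f) = 79.9 × 0.6346 = 50.70 Ω.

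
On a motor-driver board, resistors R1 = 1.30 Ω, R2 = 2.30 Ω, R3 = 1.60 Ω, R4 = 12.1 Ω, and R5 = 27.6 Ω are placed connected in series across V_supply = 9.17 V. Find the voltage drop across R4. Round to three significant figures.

ΣR = 1.30 + 2.30 + 1.60 + 12.1 + 27.6 = 44.90 Ω.
Voltage divider: V = V_supply · (12.10 / 44.90) = 9.17 × 0.2695 = 2.471 V.

V ≈ 2.47 V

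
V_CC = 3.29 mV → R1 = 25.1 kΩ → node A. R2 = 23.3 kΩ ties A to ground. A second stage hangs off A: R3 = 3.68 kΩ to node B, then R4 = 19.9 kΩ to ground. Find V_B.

Looking into the second stage from A: R3 + R4 = 23.58 kΩ appears in parallel with R2.
Effective lower resistance at A: R2 ‖ 23.58 = 11.72 kΩ.
V_A = 3.29 × 11.72/(25.1 + 11.72) = 1.047 mV.
Stage 2 is unloaded, so V_B = V_A · R4/(R3+R4) = 1.047 × 19.9/23.58 = 0.8838 mV.

V_B ≈ 0.884 mV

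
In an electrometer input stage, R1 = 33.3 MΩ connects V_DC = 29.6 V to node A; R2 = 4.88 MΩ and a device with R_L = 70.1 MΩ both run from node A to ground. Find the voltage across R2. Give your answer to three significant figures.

V_out ≈ 3.57 V

R2 ‖ R_L = (4.88 × 70.1)/(4.88 + 70.1) = 4.562 MΩ.
Now apply the divider: V_out = 29.6 × 0.1205 = 3.567 V.
(Unloaded it would be 3.78 V; the load pulls it down.)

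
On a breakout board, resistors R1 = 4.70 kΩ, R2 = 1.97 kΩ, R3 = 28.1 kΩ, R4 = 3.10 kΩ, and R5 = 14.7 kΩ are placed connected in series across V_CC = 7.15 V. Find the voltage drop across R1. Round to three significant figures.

V ≈ 0.639 V

Series total: ΣR = 4.70 + 1.97 + 28.1 + 3.10 + 14.7 = 52.57 kΩ.
V = V_CC · R/ΣR = 7.15 × 0.08940 = 0.6392 V.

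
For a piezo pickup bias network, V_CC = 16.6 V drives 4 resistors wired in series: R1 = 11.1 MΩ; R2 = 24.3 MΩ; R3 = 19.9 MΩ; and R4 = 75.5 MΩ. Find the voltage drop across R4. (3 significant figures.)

Series total: ΣR = 11.1 + 24.3 + 19.9 + 75.5 = 130.8 MΩ.
By the voltage-divider rule, V = 16.6 × 75.50/130.8 = 9.582 V.

V ≈ 9.58 V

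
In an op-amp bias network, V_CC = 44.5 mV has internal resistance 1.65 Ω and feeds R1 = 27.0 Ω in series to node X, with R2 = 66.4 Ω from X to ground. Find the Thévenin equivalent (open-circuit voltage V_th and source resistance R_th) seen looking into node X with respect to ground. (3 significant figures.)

R1' = 1.65 + 27.0 = 28.65 Ω (source resistance + R1).
V_th is the unloaded tap voltage: V_CC · R2/(R1'+R2) = 44.5 × 0.6986 = 31.09 mV.
Looking into X with the source shorted: R_th = R1'·R2/(R1'+R2) = 28.65 × 66.4/95.05 = 20.01 Ω.

V_th ≈ 31.1 mV, R_th ≈ 20.0 Ω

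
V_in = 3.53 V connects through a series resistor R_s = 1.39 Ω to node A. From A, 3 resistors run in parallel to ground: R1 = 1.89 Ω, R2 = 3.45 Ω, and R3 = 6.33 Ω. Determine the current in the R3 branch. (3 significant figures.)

I ≈ 0.237 A

Parallel bank: R_p = 1/(1/1.89 + 1/3.45 + 1/6.33) = 1.024 Ω.
V_A = 3.53 × 1.024/2.414 = 1.497 V.
I(R3) = V_A / R3 = 1.497/6.33 = 0.2365 A.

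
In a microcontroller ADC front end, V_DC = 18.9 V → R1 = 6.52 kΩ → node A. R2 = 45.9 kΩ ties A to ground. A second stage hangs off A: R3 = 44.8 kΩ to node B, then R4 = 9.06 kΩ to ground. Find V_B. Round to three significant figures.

Looking into the second stage from A: R3 + R4 = 53.86 kΩ appears in parallel with R2.
Effective lower resistance at A: R2 ‖ 53.86 = 24.78 kΩ.
First divider: V_A = V_DC · 24.78/(6.52 + 24.78) = 14.96 V.
Then the unloaded second divider: V_B = V_A × R4/(R3+R4) = 14.96 × 0.1682 = 2.517 V.

V_B ≈ 2.52 V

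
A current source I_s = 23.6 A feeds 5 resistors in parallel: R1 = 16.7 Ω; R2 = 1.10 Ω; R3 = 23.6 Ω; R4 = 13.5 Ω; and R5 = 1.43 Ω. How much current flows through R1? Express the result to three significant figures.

Conductances: ΣG = 1/16.7 + 1/1.10 + 1/23.6 + 1/13.5 + 1/1.43 = 1.785 (1/Ω).
Current divider: I(R1) = I_s · G_k/ΣG = 23.6 × (0.05988/1.785) = 23.6 × 0.03355 = 0.7918 A.

I ≈ 0.792 A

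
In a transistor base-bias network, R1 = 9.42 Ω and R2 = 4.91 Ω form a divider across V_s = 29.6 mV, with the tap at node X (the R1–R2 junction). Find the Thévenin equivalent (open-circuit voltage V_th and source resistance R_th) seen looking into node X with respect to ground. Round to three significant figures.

With X open, the divider is unloaded: V_th = 29.6 × 4.91/14.33 = 10.14 mV.
Zeroing V_s shorts the top of R1 to ground, so R_th = R1 ‖ R2 = 3.228 Ω.

V_th ≈ 10.1 mV, R_th ≈ 3.23 Ω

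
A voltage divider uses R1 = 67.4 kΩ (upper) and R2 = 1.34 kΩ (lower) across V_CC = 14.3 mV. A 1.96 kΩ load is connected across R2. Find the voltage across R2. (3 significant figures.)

V_out ≈ 0.167 mV

First combine the lower leg with the load: R2 ‖ R_L = 0.7959 kΩ.
Now apply the divider: V_out = 14.3 × 0.01167 = 0.1669 mV.
(Unloaded it would be 0.279 mV; the load pulls it down.)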